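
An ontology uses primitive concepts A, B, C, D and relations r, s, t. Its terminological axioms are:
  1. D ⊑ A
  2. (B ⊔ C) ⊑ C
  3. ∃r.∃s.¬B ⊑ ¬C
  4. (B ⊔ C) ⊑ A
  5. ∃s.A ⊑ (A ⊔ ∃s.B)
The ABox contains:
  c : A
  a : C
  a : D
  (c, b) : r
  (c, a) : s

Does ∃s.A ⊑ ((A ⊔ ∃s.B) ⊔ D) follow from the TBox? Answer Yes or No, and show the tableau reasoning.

Yes

1. ∃s.A ⊑ ((A ⊔ ∃s.B) ⊔ D)  ⇔  (∃s.A ⊓ ((¬A ⊓ ∀s.¬B) ⊓ ¬D)) unsat w.r.t. T
   all branches close; clash {A, ¬A} at x₀
2. Hence ∃s.A ⊑ ((A ⊔ ∃s.B) ⊔ D): entailed.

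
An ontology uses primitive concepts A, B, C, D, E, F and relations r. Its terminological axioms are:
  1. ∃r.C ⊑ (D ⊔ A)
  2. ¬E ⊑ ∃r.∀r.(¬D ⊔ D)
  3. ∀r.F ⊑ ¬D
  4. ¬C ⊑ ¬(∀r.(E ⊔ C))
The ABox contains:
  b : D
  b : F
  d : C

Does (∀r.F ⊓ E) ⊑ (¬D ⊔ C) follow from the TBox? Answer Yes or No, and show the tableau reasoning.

Yes

1. (∀r.F ⊓ E) ⊑ (¬D ⊔ C)  ⇔  ((∀r.F ⊓ E) ⊓ (D ⊓ ¬C)) unsat w.r.t. T
   all branches close; clash {D, ¬D} at x₀
2. Hence (∀r.F ⊓ E) ⊑ (¬D ⊔ C): entailed.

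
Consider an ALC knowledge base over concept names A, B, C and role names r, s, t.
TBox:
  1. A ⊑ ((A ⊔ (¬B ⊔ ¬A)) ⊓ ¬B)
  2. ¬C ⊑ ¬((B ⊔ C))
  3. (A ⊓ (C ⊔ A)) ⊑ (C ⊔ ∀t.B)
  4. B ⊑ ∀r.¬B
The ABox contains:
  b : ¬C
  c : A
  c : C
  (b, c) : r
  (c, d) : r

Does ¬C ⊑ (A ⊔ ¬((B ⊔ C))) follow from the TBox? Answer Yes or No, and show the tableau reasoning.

1. ¬C ⊑ (A ⊔ ¬((B ⊔ C)))  ⇔  (¬C ⊓ (¬A ⊓ (B ⊔ C))) unsat w.r.t. T
   all branches close; clash {C, ¬C} at x₀
2. Hence ¬C ⊑ (A ⊔ ¬((B ⊔ C))): entailed.

Yes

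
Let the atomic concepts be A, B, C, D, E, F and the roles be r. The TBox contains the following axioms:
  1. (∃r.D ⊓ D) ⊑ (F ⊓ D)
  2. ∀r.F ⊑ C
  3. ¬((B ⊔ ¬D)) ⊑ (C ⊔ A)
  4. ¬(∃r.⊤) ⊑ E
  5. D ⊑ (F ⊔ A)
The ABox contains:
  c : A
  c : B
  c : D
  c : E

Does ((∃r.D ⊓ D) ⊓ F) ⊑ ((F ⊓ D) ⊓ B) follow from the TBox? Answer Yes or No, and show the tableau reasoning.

No

1. ((∃r.D ⊓ D) ⊓ F) ⊑ ((F ⊓ D) ⊓ B)  ⇔  (((∃r.D ⊓ D) ⊓ F) ⊓ ((¬F ⊔ ¬D) ⊔ ¬B)) unsat w.r.t. T
   apply at x₀: (∃r.D ⊓ D)⊑(F ⊓ D); D⊑(F ⊔ A)
   open: L(x₀) ⊇ {C, D, F, ¬B, ∃r.D, …} (+ ∃-successors)
2. Hence ((∃r.D ⊓ D) ⊓ F) ⊑ ((F ⊓ D) ⊓ B): not entailed.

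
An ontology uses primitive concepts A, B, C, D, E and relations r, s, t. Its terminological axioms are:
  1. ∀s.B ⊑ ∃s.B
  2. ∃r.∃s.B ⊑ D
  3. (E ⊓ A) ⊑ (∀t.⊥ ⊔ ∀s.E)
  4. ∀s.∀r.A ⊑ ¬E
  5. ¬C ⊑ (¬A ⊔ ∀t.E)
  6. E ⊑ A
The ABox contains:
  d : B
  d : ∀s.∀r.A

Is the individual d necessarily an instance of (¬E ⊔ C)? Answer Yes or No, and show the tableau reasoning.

Yes

1. d : (¬E ⊔ C)?  L(d) = {B, ∀s.∀r.A} ∪ {(E ⊓ ¬C)}
   clash {E, ¬E} at d — d ∈ (¬E ⊔ C)
2. Hence d : (¬E ⊔ C): entailed.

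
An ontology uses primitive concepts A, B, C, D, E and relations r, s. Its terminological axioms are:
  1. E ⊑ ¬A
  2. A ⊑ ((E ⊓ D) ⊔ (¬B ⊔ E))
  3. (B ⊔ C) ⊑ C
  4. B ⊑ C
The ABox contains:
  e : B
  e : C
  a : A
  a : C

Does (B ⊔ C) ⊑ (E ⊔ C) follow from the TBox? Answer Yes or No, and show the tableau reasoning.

1. (B ⊔ C) ⊑ (E ⊔ C)  ⇔  ((B ⊔ C) ⊓ (¬E ⊓ ¬C)) unsat w.r.t. T
   all branches close; clash {C, ¬C} at x₀
2. Hence (B ⊔ C) ⊑ (E ⊔ C): entailed.

Yes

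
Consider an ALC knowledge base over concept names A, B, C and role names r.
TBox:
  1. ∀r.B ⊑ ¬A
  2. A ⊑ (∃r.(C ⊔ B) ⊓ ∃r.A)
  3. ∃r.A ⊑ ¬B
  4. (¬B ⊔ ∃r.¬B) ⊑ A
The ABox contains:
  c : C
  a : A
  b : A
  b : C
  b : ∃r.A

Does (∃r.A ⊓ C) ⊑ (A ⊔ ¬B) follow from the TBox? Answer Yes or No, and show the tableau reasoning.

1. (∃r.A ⊓ C) ⊑ (A ⊔ ¬B)  ⇔  ((∃r.A ⊓ C) ⊓ (¬A ⊓ B)) unsat w.r.t. T
   all branches close; clash {A, ¬A} at x₀
2. Hence (∃r.A ⊓ C) ⊑ (A ⊔ ¬B): entailed.

Yes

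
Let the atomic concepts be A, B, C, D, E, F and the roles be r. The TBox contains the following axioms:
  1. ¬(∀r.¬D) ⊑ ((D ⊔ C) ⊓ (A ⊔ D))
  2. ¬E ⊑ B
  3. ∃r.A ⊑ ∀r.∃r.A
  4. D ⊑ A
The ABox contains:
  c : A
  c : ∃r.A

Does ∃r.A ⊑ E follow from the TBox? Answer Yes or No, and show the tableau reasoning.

1. ∃r.A ⊑ E  ⇔  (∃r.A ⊓ ¬E) unsat w.r.t. T
   apply at x₀: ¬E⊑B; ∃r.A⊑∀r.∃r.A
   open: L(x₀) ⊇ {B, ¬D, ¬E, ∀r.¬D, ∀r.∃r.A, …} (+ ∃-successors)
2. Hence ∃r.A ⊑ E: not entailed.

No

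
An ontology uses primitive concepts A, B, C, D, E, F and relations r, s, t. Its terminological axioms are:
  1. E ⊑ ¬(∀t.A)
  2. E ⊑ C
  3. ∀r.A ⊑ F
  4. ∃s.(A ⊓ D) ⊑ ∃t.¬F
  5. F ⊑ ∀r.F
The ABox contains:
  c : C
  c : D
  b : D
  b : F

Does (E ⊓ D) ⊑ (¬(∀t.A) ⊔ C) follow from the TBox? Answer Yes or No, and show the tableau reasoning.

1. (E ⊓ D) ⊑ (¬(∀t.A) ⊔ C)  ⇔  ((E ⊓ D) ⊓ (∀t.A ⊓ ¬C)) unsat w.r.t. T
   all branches close; clash {C, ¬C} at x₀
2. Hence (E ⊓ D) ⊑ (¬(∀t.A) ⊔ C): entailed.

Yes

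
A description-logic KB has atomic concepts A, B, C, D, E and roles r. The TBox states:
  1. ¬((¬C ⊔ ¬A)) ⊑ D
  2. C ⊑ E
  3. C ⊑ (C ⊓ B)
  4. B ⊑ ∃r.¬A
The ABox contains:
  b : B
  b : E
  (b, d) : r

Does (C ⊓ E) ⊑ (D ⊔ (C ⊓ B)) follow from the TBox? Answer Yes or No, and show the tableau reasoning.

Yes

1. (C ⊓ E) ⊑ (D ⊔ (C ⊓ B))  ⇔  ((C ⊓ E) ⊓ (¬D ⊓ (¬C ⊔ ¬B))) unsat w.r.t. T
   all branches close; clash {B, ¬B} at x₀
2. Hence (C ⊓ E) ⊑ (D ⊔ (C ⊓ B)): entailed.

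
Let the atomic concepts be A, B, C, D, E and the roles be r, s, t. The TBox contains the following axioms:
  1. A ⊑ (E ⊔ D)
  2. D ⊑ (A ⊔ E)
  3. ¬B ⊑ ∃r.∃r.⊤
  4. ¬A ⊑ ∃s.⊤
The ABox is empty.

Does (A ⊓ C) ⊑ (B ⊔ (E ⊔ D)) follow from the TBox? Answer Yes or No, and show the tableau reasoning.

1. (A ⊓ C) ⊑ (B ⊔ (E ⊔ D))  ⇔  ((A ⊓ C) ⊓ (¬B ⊓ (¬E ⊓ ¬D))) unsat w.r.t. T
   all branches close; clash {D, ¬D} at x₀
2. Hence (A ⊓ C) ⊑ (B ⊔ (E ⊔ D)): entailed.

Yes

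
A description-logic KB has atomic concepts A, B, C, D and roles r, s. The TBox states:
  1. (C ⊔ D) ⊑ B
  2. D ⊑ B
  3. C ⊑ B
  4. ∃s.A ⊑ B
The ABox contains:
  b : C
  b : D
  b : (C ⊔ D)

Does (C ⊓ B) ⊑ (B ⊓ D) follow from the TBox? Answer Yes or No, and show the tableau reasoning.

No

1. (C ⊓ B) ⊑ (B ⊓ D)  ⇔  ((C ⊓ B) ⊓ (¬B ⊔ ¬D)) unsat w.r.t. T
   open: L(x₀) ⊇ {B, C, ¬D}
2. Hence (C ⊓ B) ⊑ (B ⊓ D): not entailed.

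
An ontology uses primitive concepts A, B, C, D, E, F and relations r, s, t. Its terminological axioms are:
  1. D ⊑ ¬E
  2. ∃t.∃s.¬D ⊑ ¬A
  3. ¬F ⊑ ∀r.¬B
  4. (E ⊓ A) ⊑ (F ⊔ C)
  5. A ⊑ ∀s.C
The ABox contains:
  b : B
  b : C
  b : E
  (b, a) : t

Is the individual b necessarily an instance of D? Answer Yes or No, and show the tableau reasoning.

No

1. b : D?  L(b) = {B, C, E} ∪ {¬D}
   open: L(b) ⊇ {B, C, E, F, ¬A, …} — b ∉ D possible
2. Hence b : D: not entailed.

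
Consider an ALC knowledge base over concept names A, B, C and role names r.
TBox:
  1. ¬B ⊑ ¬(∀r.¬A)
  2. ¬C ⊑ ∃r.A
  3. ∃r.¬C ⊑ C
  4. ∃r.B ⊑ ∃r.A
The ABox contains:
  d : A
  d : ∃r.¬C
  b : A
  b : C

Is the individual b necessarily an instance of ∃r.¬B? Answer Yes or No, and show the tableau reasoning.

No

1. b : ∃r.¬B?  L(b) = {A, C} ∪ {∀r.B}
   open: L(b) ⊇ {A, B, C, ∀r.B, ∀r.¬B} — b ∉ ∃r.¬B possible
2. Hence b : ∃r.¬B: not entailed.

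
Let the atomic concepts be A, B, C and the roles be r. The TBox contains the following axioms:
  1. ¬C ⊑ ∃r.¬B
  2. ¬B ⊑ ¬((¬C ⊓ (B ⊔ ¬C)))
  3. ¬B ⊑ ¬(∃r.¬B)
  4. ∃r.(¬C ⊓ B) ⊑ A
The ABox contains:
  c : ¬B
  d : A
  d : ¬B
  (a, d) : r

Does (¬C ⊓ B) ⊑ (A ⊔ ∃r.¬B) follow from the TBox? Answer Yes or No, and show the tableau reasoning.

1. (¬C ⊓ B) ⊑ (A ⊔ ∃r.¬B)  ⇔  ((¬C ⊓ B) ⊓ (¬A ⊓ ∀r.B)) unsat w.r.t. T
   all branches close; clash {A, ¬A} at x₀
2. Hence (¬C ⊓ B) ⊑ (A ⊔ ∃r.¬B): entailed.

Yes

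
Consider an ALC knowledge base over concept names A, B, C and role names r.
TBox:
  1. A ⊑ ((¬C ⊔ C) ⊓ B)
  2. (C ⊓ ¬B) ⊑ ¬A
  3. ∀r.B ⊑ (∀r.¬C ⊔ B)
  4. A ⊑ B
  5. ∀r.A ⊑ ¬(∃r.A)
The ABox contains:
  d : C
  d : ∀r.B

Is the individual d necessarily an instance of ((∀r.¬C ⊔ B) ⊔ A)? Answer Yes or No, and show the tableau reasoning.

1. d : ((∀r.¬C ⊔ B) ⊔ A)?  L(d) = {C, ∀r.B} ∪ {((∃r.C ⊓ ¬B) ⊓ ¬A)}
   clash {B, ¬B} at d — d ∈ ((∀r.¬C ⊔ B) ⊔ A)
2. Hence d : ((∀r.¬C ⊔ B) ⊔ A): entailed.

Yes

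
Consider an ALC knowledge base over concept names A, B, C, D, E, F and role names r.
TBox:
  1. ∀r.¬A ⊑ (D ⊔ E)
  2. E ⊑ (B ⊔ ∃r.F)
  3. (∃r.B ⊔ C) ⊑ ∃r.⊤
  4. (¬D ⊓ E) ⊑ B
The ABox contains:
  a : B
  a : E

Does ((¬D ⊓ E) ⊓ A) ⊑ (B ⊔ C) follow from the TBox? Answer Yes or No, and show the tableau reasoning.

Yes

1. ((¬D ⊓ E) ⊓ A) ⊑ (B ⊔ C)  ⇔  (((¬D ⊓ E) ⊓ A) ⊓ (¬B ⊓ ¬C)) unsat w.r.t. T
   all branches close; clash {B, ¬B} at x₀
2. Hence ((¬D ⊓ E) ⊓ A) ⊑ (B ⊔ C): entailed.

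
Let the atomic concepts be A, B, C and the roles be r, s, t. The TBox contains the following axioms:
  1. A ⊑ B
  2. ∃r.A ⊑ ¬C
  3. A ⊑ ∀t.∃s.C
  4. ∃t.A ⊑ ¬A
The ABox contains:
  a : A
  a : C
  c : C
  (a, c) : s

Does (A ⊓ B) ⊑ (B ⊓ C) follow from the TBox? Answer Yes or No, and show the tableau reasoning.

1. (A ⊓ B) ⊑ (B ⊓ C)  ⇔  ((A ⊓ B) ⊓ (¬B ⊔ ¬C)) unsat w.r.t. T
   apply at x₀: A⊑∀t.∃s.C
   open: L(x₀) ⊇ {A, B, ¬C, ∀t.¬A, ∀t.∃s.C}
2. Hence (A ⊓ B) ⊑ (B ⊓ C): not entailed.

No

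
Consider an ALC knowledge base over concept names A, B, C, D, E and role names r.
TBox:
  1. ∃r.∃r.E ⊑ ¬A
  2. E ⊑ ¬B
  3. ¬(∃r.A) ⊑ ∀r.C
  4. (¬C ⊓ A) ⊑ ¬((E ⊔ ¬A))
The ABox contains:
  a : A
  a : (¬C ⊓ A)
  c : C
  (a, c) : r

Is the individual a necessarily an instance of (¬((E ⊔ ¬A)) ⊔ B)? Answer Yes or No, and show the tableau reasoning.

Yes

1. a : (¬((E ⊔ ¬A)) ⊔ B)?  L(a) = {A, (¬C ⊓ A)} ∪ {((E ⊔ ¬A) ⊓ ¬B)}
   clash {A, ¬A} at a — a ∈ (¬((E ⊔ ¬A)) ⊔ B)
2. Hence a : (¬((E ⊔ ¬A)) ⊔ B): entailed.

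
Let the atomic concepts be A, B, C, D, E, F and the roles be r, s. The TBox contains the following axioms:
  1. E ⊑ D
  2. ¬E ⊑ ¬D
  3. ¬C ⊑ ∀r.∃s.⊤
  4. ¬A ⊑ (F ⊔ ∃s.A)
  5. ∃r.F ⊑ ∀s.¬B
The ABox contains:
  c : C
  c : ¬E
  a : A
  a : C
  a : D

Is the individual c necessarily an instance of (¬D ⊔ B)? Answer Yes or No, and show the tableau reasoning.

Yes

1. c : (¬D ⊔ B)?  L(c) = {C, ¬E} ∪ {(D ⊓ ¬B)}
   clash {D, ¬D} at c — c ∈ (¬D ⊔ B)
2. Hence c : (¬D ⊔ B): entailed.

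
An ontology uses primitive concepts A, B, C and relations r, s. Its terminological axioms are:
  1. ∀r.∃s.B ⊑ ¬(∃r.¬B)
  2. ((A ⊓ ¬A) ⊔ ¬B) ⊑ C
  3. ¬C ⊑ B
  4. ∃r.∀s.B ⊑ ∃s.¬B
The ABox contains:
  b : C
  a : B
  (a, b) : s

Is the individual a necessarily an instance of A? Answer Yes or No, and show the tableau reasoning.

No

1. a : A?  L(a) = {B} ∪ {¬A}
   open: L(a) ⊇ {B, ¬A, ∀r.∃s.¬B, ∃r.∀s.¬B} (+ ∃-successors) — a ∉ A possible
2. Hence a : A: not entailed.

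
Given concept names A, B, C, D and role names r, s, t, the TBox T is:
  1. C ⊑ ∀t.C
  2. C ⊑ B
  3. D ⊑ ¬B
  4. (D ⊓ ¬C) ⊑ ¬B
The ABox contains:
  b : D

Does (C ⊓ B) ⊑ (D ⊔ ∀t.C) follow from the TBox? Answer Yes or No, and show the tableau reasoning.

1. (C ⊓ B) ⊑ (D ⊔ ∀t.C)  ⇔  ((C ⊓ B) ⊓ (¬D ⊓ ∃t.¬C)) unsat w.r.t. T
   all branches close; clash {B, ¬B} at x₀
2. Hence (C ⊓ B) ⊑ (D ⊔ ∀t.C): entailed.

Yes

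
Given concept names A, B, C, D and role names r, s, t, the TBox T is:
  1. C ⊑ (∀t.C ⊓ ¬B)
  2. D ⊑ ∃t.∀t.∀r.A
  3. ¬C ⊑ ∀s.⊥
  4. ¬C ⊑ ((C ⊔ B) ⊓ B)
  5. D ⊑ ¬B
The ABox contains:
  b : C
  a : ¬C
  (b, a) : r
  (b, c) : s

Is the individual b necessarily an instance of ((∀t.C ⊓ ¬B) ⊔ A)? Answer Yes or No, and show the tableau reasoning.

1. b : ((∀t.C ⊓ ¬B) ⊔ A)?  L(b) = {C} ∪ {((∃t.¬C ⊔ B) ⊓ ¬A)}
   clash {B, ¬B} at b — b ∈ ((∀t.C ⊓ ¬B) ⊔ A)
2. Hence b : ((∀t.C ⊓ ¬B) ⊔ A): entailed.

Yes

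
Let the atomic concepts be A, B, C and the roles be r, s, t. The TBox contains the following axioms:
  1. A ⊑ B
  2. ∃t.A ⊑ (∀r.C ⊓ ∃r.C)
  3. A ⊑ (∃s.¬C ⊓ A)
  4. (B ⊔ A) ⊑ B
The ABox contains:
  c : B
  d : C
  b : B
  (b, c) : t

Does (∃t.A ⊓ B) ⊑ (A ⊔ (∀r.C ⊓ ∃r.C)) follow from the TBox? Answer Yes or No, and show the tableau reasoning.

Yes

1. (∃t.A ⊓ B) ⊑ (A ⊔ (∀r.C ⊓ ∃r.C))  ⇔  ((∃t.A ⊓ B) ⊓ (¬A ⊓ (∃r.¬C ⊔ ∀r.¬C))) unsat w.r.t. T
   all branches close; clash {C, ¬C} at an ∃-successor
2. Hence (∃t.A ⊓ B) ⊑ (A ⊔ (∀r.C ⊓ ∃r.C)): entailed.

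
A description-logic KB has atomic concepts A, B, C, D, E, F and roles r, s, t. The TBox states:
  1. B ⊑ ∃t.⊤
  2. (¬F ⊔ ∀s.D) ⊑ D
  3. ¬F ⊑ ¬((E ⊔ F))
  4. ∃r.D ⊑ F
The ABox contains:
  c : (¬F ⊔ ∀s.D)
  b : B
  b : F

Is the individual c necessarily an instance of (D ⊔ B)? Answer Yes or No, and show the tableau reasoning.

Yes

1. c : (D ⊔ B)?  L(c) = {(¬F ⊔ ∀s.D)} ∪ {(¬D ⊓ ¬B)}
   clash {F, ¬F} at c — c ∈ (D ⊔ B)
2. Hence c : (D ⊔ B): entailed.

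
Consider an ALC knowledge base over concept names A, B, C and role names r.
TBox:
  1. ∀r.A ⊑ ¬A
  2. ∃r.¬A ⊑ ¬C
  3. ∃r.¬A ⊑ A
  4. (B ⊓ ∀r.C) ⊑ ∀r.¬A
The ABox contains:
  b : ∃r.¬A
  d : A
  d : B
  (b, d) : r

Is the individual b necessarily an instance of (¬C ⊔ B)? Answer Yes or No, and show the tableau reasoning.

Yes

1. b : (¬C ⊔ B)?  L(b) = {∃r.¬A} ∪ {(C ⊓ ¬B)}
   clash {C, ¬C} at b — b ∈ (¬C ⊔ B)
2. Hence b : (¬C ⊔ B): entailed.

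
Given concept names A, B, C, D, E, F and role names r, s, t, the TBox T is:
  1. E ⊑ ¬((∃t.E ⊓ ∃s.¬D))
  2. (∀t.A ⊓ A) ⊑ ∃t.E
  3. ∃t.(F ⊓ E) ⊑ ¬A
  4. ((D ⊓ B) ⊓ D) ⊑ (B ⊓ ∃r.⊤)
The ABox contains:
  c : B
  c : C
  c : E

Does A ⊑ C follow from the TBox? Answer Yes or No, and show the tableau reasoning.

No

1. A ⊑ C  ⇔  (A ⊓ ¬C) unsat w.r.t. T
   open: L(x₀) ⊇ {A, ¬C, ¬D, ¬E, ∀t.(¬F ⊔ ¬E), …} (+ ∃-successors)
2. Hence A ⊑ C: not entailed.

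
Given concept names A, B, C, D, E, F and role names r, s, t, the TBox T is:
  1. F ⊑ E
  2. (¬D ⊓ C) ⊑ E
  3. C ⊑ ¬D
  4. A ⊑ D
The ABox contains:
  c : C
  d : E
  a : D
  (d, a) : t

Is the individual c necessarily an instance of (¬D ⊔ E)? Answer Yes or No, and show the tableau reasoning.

1. c : (¬D ⊔ E)?  L(c) = {C} ∪ {(D ⊓ ¬E)}
   clash {D, ¬D} at c — c ∈ (¬D ⊔ E)
2. Hence c : (¬D ⊔ E): entailed.

Yes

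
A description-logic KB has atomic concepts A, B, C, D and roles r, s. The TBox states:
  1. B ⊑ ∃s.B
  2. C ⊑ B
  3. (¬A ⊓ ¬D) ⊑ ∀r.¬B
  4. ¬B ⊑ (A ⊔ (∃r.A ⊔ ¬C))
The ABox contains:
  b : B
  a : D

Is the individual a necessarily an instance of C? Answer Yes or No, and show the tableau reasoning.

1. a : C?  L(a) = {D} ∪ {¬C}
   open: L(a) ⊇ {A, D, ¬B, ¬C} — a ∉ C possible
2. Hence a : C: not entailed.

No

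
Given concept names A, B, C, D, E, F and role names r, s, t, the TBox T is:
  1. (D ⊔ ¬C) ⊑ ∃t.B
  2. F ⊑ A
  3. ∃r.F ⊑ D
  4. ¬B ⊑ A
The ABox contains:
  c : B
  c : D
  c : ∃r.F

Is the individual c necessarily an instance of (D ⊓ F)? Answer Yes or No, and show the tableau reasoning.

No

1. c : (D ⊓ F)?  L(c) = {B, D, ∃r.F} ∪ {(¬D ⊔ ¬F)}
   open: L(c) ⊇ {B, D, ¬F, ∃r.F, ∃t.B} (+ ∃-successors) — c ∉ (D ⊓ F) possible
2. Hence c : (D ⊓ F): not entailed.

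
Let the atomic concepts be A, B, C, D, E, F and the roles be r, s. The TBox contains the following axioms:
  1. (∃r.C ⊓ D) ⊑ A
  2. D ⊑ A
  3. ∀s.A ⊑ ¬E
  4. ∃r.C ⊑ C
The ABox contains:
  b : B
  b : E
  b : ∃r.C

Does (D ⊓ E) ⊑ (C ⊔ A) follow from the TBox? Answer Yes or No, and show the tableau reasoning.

1. (D ⊓ E) ⊑ (C ⊔ A)  ⇔  ((D ⊓ E) ⊓ (¬C ⊓ ¬A)) unsat w.r.t. T
   all branches close; clash {A, ¬A} at x₀
2. Hence (D ⊓ E) ⊑ (C ⊔ A): entailed.

Yes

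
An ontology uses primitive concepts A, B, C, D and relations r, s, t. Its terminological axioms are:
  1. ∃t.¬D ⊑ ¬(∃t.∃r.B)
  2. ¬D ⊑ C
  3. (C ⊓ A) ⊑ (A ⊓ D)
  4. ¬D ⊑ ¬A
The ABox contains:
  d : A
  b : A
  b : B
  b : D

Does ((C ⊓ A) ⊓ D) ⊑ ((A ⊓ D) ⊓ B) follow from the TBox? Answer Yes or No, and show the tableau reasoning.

1. ((C ⊓ A) ⊓ D) ⊑ ((A ⊓ D) ⊓ B)  ⇔  (((C ⊓ A) ⊓ D) ⊓ ((¬A ⊔ ¬D) ⊔ ¬B)) unsat w.r.t. T
   apply at x₀: (C ⊓ A)⊑(A ⊓ D)
   open: L(x₀) ⊇ {A, C, D, ¬B, ∀t.D}
2. Hence ((C ⊓ A) ⊓ D) ⊑ ((A ⊓ D) ⊓ B): not entailed.

No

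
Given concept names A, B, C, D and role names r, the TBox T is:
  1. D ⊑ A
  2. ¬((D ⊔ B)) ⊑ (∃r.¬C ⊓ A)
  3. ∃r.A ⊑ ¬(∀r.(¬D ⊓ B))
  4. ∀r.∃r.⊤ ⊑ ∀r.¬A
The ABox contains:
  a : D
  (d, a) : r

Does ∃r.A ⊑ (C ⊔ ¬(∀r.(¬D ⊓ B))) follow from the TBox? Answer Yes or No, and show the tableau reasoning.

Yes

1. ∃r.A ⊑ (C ⊔ ¬(∀r.(¬D ⊓ B)))  ⇔  (∃r.A ⊓ (¬C ⊓ ∀r.(¬D ⊓ B))) unsat w.r.t. T
   all branches close; clash {A, ¬A} at an ∃-successor
2. Hence ∃r.A ⊑ (C ⊔ ¬(∀r.(¬D ⊓ B))): entailed.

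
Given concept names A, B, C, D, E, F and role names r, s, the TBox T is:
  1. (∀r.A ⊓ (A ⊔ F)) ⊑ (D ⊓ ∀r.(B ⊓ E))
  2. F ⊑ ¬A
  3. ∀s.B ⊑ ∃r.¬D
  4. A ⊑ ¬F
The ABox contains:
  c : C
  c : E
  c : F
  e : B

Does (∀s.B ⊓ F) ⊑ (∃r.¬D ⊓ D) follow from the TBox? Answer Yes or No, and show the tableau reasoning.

No

1. (∀s.B ⊓ F) ⊑ (∃r.¬D ⊓ D)  ⇔  ((∀s.B ⊓ F) ⊓ (∀r.D ⊔ ¬D)) unsat w.r.t. T
   apply at x₀: F⊑¬A; ∀s.B⊑∃r.¬D
   open: L(x₀) ⊇ {F, ¬A, ¬D, ∀s.B, ∃r.¬A, …} (+ ∃-successors)
2. Hence (∀s.B ⊓ F) ⊑ (∃r.¬D ⊓ D): not entailed.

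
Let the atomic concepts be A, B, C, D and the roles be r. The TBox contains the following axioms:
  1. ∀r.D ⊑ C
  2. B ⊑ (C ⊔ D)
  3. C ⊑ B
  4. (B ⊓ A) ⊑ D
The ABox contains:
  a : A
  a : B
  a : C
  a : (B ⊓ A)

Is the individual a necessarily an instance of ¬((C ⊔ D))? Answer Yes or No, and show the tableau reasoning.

1. a : ¬((C ⊔ D))?  L(a) = {A, B, C, (B ⊓ A)} ∪ {(C ⊔ D)}
   apply at a: (B ⊓ A)⊑D
   open: L(a) ⊇ {A, B, C, D} — a ∉ ¬((C ⊔ D)) possible
2. Hence a : ¬((C ⊔ D)): not entailed.

No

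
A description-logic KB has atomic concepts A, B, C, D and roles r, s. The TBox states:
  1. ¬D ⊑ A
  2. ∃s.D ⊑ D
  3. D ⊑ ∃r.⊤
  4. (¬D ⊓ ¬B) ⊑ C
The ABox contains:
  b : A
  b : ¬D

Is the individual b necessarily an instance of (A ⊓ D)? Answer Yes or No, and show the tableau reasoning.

No

1. b : (A ⊓ D)?  L(b) = {A, ¬D} ∪ {(¬A ⊔ ¬D)}
   open: L(b) ⊇ {A, B, ¬D, ∀s.¬D} — b ∉ (A ⊓ D) possible
2. Hence b : (A ⊓ D): not entailed.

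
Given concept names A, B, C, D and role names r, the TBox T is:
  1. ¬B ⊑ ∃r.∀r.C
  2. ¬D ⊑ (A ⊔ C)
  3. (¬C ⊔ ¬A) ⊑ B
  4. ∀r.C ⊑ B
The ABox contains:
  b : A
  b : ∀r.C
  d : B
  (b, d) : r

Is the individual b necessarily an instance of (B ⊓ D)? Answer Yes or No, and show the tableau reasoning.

1. b : (B ⊓ D)?  L(b) = {A, ∀r.C} ∪ {(¬B ⊔ ¬D)}
   apply at b: ∀r.C⊑B
   open: L(b) ⊇ {A, B, C, ¬D, ∀r.C} — b ∉ (B ⊓ D) possible
2. Hence b : (B ⊓ D): not entailed.

No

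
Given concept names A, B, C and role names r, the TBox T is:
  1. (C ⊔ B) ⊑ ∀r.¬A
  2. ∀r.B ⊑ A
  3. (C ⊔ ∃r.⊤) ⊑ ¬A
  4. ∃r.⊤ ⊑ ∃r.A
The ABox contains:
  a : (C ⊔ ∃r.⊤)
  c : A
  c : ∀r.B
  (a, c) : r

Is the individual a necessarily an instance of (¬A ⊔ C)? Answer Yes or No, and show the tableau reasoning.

1. a : (¬A ⊔ C)?  L(a) = {(C ⊔ ∃r.⊤)} ∪ {(A ⊓ ¬C)}
   clash {A, ¬A} at a — a ∈ (¬A ⊔ C)
2. Hence a : (¬A ⊔ C): entailed.

Yes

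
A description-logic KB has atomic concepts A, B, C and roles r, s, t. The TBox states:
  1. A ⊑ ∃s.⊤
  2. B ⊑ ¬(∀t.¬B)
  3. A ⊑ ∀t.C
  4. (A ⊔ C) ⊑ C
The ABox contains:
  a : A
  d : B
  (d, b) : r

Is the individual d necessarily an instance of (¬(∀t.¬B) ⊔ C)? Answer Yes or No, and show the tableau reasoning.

Yes

1. d : (¬(∀t.¬B) ⊔ C)?  L(d) = {B} ∪ {(∀t.¬B ⊓ ¬C)}
   clash {C, ¬C} at d — d ∈ (¬(∀t.¬B) ⊔ C)
2. Hence d : (¬(∀t.¬B) ⊔ C): entailed.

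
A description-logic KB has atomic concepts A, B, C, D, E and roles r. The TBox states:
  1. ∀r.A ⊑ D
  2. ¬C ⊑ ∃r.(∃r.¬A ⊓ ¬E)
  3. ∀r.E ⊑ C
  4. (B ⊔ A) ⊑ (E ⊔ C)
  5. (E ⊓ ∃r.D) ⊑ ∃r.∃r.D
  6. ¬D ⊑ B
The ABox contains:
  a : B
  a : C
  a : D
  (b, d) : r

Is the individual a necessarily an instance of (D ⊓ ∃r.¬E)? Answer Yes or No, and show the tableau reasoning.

No

1. a : (D ⊓ ∃r.¬E)?  L(a) = {B, C, D} ∪ {(¬D ⊔ ∀r.E)}
   open: L(a) ⊇ {B, C, D, ¬E, ∀r.E} — a ∉ (D ⊓ ∃r.¬E) possible
2. Hence a : (D ⊓ ∃r.¬E): not entailed.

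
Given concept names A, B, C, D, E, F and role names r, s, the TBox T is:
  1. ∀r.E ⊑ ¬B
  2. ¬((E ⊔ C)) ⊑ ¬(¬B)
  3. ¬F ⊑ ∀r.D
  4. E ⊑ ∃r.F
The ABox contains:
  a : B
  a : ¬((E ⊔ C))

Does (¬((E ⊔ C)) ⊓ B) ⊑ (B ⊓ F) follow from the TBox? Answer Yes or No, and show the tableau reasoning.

No

1. (¬((E ⊔ C)) ⊓ B) ⊑ (B ⊓ F)  ⇔  (((¬E ⊓ ¬C) ⊓ B) ⊓ (¬B ⊔ ¬F)) unsat w.r.t. T
   open: L(x₀) ⊇ {B, ¬C, ¬E, ¬F, ∀r.D, …} (+ ∃-successors)
2. Hence (¬((E ⊔ C)) ⊓ B) ⊑ (B ⊓ F): not entailed.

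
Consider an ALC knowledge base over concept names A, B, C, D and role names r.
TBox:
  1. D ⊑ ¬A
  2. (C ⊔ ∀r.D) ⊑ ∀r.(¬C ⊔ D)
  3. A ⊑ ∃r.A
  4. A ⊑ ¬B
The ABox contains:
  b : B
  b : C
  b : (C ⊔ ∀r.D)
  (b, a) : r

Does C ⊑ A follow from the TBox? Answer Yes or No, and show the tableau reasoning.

No

1. C ⊑ A  ⇔  (C ⊓ ¬A) unsat w.r.t. T
   open: L(x₀) ⊇ {C, ¬A, ∀r.(¬C ⊔ D)}
2. Hence C ⊑ A: not entailed.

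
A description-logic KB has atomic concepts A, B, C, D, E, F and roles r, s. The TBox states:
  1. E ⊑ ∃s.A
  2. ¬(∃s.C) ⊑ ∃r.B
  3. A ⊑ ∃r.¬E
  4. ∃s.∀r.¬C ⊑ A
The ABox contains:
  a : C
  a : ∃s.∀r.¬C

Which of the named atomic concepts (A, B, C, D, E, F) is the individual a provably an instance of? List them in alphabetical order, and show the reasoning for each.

1. a : A?  L(a) = {C, ∃s.∀r.¬C} ∪ {¬A}
   clash {A, ¬A} at a — a ∈ A
2. a : B?  L(a) = {C, ∃s.∀r.¬C} ∪ {¬B}
   apply at a: ∃s.∀r.¬C⊑A
   open: L(a) ⊇ {A, C, ¬B, ¬E, ∃r.¬E, …} (+ ∃-successors) — a ∉ B possible
3. a : C?  L(a) = {C, ∃s.∀r.¬C} ∪ {¬C}
   clash {C, ¬C} at a — a ∈ C
4. a : D?  L(a) = {C, ∃s.∀r.¬C} ∪ {¬D}
   apply at a: ∃s.∀r.¬C⊑A
   open: L(a) ⊇ {A, C, ¬D, ¬E, ∃r.¬E, …} (+ ∃-successors) — a ∉ D possible
5. a : E?  L(a) = {C, ∃s.∀r.¬C} ∪ {¬E}
   apply at a: ∃s.∀r.¬C⊑A
   open: L(a) ⊇ {A, C, ¬E, ∃r.¬E, ∃s.C, …} (+ ∃-successors) — a ∉ E possible
6. a : F?  L(a) = {C, ∃s.∀r.¬C} ∪ {¬F}
   apply at a: ∃s.∀r.¬C⊑A
   open: L(a) ⊇ {A, C, ¬E, ¬F, ∃r.¬E, …} (+ ∃-successors) — a ∉ F possible
7. Entailed for a: {A, C}

{A, C}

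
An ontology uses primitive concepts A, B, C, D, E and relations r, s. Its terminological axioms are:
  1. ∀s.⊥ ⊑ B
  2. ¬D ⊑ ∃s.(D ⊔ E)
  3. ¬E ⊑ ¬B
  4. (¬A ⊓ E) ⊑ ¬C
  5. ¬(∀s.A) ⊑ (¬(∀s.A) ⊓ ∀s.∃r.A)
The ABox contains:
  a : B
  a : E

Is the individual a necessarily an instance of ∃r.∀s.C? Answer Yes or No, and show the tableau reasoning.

1. a : ∃r.∀s.C?  L(a) = {B, E} ∪ {∀r.∃s.¬C}
   open: L(a) ⊇ {A, B, D, E, ∀r.∃s.¬C, …} — a ∉ ∃r.∀s.C possible
2. Hence a : ∃r.∀s.C: not entailed.

No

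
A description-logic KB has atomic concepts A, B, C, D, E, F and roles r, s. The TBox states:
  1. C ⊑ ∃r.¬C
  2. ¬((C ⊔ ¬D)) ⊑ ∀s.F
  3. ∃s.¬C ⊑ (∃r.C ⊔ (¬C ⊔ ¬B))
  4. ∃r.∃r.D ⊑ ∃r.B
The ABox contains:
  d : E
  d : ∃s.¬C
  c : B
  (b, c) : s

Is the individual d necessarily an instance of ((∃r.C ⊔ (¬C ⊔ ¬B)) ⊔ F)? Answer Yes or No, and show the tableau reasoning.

1. d : ((∃r.C ⊔ (¬C ⊔ ¬B)) ⊔ F)?  L(d) = {E, ∃s.¬C} ∪ {((∀r.¬C ⊓ (C ⊓ B)) ⊓ ¬F)}
   clash {B, ¬B} at d — d ∈ ((∃r.C ⊔ (¬C ⊔ ¬B)) ⊔ F)
2. Hence d : ((∃r.C ⊔ (¬C ⊔ ¬B)) ⊔ F): entailed.

Yes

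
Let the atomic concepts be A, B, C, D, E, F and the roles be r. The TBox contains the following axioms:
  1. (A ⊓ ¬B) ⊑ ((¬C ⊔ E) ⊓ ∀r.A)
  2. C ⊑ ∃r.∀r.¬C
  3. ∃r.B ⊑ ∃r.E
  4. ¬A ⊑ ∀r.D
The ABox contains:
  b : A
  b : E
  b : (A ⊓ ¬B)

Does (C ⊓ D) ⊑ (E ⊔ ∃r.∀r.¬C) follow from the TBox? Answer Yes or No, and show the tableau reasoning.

1. (C ⊓ D) ⊑ (E ⊔ ∃r.∀r.¬C)  ⇔  ((C ⊓ D) ⊓ (¬E ⊓ ∀r.∃r.C)) unsat w.r.t. T
   all branches close; clash {E, ¬E} at x₀
2. Hence (C ⊓ D) ⊑ (E ⊔ ∃r.∀r.¬C): entailed.

Yes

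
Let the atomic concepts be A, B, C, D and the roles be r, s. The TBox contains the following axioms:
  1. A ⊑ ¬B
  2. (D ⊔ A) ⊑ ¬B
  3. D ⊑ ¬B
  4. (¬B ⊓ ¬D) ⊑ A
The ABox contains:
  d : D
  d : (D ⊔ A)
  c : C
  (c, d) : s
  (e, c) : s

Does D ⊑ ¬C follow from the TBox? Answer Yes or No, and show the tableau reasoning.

1. D ⊑ ¬C  ⇔  (D ⊓ C) unsat w.r.t. T
   apply at x₀: D⊑¬B
   open: L(x₀) ⊇ {C, D, ¬A, ¬B}
2. Hence D ⊑ ¬C: not entailed.

No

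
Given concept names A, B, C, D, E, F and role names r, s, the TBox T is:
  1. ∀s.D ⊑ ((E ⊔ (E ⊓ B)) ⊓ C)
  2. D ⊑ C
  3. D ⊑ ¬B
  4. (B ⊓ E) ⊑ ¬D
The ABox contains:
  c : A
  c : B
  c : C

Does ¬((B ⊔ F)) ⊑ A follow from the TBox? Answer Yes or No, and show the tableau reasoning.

No

1. ¬((B ⊔ F)) ⊑ A  ⇔  ((¬B ⊓ ¬F) ⊓ ¬A) unsat w.r.t. T
   open: L(x₀) ⊇ {¬A, ¬B, ¬D, ¬F, ∃s.¬D} (+ ∃-successors)
2. Hence ¬((B ⊔ F)) ⊑ A: not entailed.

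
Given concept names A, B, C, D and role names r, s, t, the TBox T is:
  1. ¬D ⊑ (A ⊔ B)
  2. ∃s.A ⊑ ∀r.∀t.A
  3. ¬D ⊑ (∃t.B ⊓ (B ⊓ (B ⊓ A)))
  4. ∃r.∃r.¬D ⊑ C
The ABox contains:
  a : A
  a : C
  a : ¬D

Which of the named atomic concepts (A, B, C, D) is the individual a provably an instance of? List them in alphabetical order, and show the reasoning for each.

{A, B, C}

1. a : A?  L(a) = {A, C, ¬D} ∪ {¬A}
   clash {A, ¬A} at a — a ∈ A
2. a : B?  L(a) = {A, C, ¬D} ∪ {¬B}
   clash {B, ¬B} at a — a ∈ B
3. a : C?  L(a) = {A, C, ¬D} ∪ {¬C}
   clash {C, ¬C} at a — a ∈ C
4. a : D?  L(a) = {A, C, ¬D} ∪ {¬D}
   apply at a: ¬D⊑(A ⊔ B); ¬D⊑(∃t.B ⊓ (B ⊓ (B ⊓ A)))
   open: L(a) ⊇ {A, B, C, ¬D, ∀s.¬A, …} (+ ∃-successors) — a ∉ D possible
5. Entailed for a: {A, B, C}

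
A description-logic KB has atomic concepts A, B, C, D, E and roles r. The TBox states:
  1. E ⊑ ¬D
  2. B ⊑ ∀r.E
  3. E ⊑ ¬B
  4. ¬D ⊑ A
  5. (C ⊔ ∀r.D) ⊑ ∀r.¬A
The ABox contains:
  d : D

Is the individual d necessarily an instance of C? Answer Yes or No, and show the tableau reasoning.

1. d : C?  L(d) = {D} ∪ {¬C}
   open: L(d) ⊇ {D, ¬B, ¬C, ¬E, ∃r.¬D} (+ ∃-successors) — d ∉ C possible
2. Hence d : C: not entailed.

No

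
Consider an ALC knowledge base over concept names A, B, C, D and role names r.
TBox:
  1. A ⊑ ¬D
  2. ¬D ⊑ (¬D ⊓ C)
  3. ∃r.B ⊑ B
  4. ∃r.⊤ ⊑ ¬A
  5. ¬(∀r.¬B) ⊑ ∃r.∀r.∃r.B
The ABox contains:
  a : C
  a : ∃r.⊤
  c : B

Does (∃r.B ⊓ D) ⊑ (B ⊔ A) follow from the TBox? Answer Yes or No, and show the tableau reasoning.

Yes

1. (∃r.B ⊓ D) ⊑ (B ⊔ A)  ⇔  ((∃r.B ⊓ D) ⊓ (¬B ⊓ ¬A)) unsat w.r.t. T
   all branches close; clash {B, ¬B} at x₀
2. Hence (∃r.B ⊓ D) ⊑ (B ⊔ A): entailed.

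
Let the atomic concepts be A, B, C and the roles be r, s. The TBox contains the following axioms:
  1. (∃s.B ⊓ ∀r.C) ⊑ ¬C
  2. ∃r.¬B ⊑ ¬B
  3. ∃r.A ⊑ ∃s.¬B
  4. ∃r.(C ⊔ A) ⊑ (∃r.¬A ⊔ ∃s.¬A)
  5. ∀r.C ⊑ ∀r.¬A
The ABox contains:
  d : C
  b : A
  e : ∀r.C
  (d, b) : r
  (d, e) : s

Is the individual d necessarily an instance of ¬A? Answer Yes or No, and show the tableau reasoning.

No

1. d : ¬A?  L(d) = {C} ∪ {A}
   open: L(d) ⊇ {A, C, ∀r.B, ∃r.¬A, ∃r.¬C, …} (+ ∃-successors) — d ∉ ¬A possible
2. Hence d : ¬A: not entailed.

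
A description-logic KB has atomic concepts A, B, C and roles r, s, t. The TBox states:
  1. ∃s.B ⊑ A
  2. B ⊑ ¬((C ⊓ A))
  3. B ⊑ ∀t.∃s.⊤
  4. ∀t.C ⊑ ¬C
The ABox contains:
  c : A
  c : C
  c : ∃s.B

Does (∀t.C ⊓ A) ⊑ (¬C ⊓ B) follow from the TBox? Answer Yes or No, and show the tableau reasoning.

1. (∀t.C ⊓ A) ⊑ (¬C ⊓ B)  ⇔  ((∀t.C ⊓ A) ⊓ (C ⊔ ¬B)) unsat w.r.t. T
   apply at x₀: ∀t.C⊑¬C
   open: L(x₀) ⊇ {A, ¬B, ¬C, ∀t.C}
2. Hence (∀t.C ⊓ A) ⊑ (¬C ⊓ B): not entailed.

No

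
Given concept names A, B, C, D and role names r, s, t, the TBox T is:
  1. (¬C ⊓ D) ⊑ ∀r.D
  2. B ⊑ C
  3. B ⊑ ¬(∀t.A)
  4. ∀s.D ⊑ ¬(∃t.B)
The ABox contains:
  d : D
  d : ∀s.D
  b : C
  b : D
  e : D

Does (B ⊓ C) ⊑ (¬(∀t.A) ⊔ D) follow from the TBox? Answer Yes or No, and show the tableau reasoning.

Yes

1. (B ⊓ C) ⊑ (¬(∀t.A) ⊔ D)  ⇔  ((B ⊓ C) ⊓ (∀t.A ⊓ ¬D)) unsat w.r.t. T
   all branches close; clash {A, ¬A} at an ∃-successor
2. Hence (B ⊓ C) ⊑ (¬(∀t.A) ⊔ D): entailed.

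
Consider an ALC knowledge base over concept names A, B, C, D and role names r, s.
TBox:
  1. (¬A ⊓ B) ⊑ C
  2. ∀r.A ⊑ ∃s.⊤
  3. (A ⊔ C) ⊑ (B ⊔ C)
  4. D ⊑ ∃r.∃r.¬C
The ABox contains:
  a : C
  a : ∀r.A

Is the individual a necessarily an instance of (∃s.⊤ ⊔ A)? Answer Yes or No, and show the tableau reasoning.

Yes

1. a : (∃s.⊤ ⊔ A)?  L(a) = {C, ∀r.A} ∪ {(∀s.⊥ ⊓ ¬A)}
   clash ⊥ at an ∃-successor — a ∈ (∃s.⊤ ⊔ A)
2. Hence a : (∃s.⊤ ⊔ A): entailed.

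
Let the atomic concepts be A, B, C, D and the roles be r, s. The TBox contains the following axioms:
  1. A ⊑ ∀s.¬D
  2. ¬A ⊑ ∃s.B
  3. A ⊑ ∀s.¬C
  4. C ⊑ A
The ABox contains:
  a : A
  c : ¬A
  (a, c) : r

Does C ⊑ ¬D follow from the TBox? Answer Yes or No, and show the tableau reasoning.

No

1. C ⊑ ¬D  ⇔  (C ⊓ D) unsat w.r.t. T
   apply at x₀: C⊑A
   open: L(x₀) ⊇ {A, C, D, ∀s.¬C, ∀s.¬D}
2. Hence C ⊑ ¬D: not entailed.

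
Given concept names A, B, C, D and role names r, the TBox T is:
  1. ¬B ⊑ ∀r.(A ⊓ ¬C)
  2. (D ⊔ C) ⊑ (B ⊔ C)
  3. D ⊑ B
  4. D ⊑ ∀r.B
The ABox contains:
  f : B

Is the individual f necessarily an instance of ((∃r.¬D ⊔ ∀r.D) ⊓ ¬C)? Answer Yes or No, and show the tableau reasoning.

No

1. f : ((∃r.¬D ⊔ ∀r.D) ⊓ ¬C)?  L(f) = {B} ∪ {((∀r.D ⊓ ∃r.¬D) ⊔ C)}
   open: L(f) ⊇ {B, C, ¬D} — f ∉ ((∃r.¬D ⊔ ∀r.D) ⊓ ¬C) possible
2. Hence f : ((∃r.¬D ⊔ ∀r.D) ⊓ ¬C): not entailed.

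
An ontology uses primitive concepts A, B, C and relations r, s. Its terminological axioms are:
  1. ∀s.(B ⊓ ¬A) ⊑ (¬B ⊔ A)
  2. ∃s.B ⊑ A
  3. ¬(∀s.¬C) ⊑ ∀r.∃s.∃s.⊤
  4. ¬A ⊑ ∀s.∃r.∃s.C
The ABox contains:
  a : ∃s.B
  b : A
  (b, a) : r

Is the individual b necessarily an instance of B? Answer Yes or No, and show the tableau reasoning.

No

1. b : B?  L(b) = {A} ∪ {¬B}
   open: L(b) ⊇ {A, ¬B, ∀s.¬C, ∃s.(¬B ⊔ A)} (+ ∃-successors) — b ∉ B possible
2. Hence b : B: not entailed.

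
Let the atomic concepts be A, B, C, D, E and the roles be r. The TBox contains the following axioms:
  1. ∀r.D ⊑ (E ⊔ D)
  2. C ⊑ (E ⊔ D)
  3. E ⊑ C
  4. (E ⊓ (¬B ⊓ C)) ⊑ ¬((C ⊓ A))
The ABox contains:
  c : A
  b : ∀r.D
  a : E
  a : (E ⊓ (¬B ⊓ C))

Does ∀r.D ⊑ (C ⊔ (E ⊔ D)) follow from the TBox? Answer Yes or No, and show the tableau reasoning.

Yes

1. ∀r.D ⊑ (C ⊔ (E ⊔ D))  ⇔  (∀r.D ⊓ (¬C ⊓ (¬E ⊓ ¬D))) unsat w.r.t. T
   all branches close; clash {D, ¬D} at x₀
2. Hence ∀r.D ⊑ (C ⊔ (E ⊔ D)): entailed.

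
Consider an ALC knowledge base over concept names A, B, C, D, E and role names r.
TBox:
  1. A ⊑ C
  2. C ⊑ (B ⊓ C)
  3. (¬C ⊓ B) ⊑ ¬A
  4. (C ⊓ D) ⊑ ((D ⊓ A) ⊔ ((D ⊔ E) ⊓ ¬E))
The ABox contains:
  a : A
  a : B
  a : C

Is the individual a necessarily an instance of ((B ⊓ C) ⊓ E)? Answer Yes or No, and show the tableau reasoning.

1. a : ((B ⊓ C) ⊓ E)?  L(a) = {A, B, C} ∪ {((¬B ⊔ ¬C) ⊔ ¬E)}
   apply at a: C⊑(B ⊓ C)
   open: L(a) ⊇ {A, B, C, ¬D, ¬E} — a ∉ ((B ⊓ C) ⊓ E) possible
2. Hence a : ((B ⊓ C) ⊓ E): not entailed.

No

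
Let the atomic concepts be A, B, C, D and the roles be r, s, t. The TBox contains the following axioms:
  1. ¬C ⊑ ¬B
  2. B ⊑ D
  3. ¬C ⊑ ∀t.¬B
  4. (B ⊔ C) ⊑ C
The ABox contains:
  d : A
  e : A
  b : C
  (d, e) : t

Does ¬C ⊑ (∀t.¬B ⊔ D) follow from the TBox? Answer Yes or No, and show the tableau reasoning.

Yes

1. ¬C ⊑ (∀t.¬B ⊔ D)  ⇔  (¬C ⊓ (∃t.B ⊓ ¬D)) unsat w.r.t. T
   all branches close; clash {C, ¬C} at x₀
2. Hence ¬C ⊑ (∀t.¬B ⊔ D): entailed.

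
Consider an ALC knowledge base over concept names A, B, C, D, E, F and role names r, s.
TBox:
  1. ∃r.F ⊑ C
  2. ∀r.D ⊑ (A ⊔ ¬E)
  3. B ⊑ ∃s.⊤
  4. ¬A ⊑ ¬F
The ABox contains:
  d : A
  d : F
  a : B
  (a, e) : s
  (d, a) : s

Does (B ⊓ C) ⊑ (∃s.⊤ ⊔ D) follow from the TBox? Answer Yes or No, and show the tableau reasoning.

1. (B ⊓ C) ⊑ (∃s.⊤ ⊔ D)  ⇔  ((B ⊓ C) ⊓ (∀s.⊥ ⊓ ¬D)) unsat w.r.t. T
   all branches close; clash ⊥ at an ∃-successor
2. Hence (B ⊓ C) ⊑ (∃s.⊤ ⊔ D): entailed.

Yes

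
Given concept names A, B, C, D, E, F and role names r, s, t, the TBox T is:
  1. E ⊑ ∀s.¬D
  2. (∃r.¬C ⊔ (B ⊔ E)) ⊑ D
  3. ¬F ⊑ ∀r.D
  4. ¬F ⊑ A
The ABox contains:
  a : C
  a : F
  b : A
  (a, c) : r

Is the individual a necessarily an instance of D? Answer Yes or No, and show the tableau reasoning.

No

1. a : D?  L(a) = {C, F} ∪ {¬D}
   open: L(a) ⊇ {C, F, ¬B, ¬D, ¬E, …} — a ∉ D possible
2. Hence a : D: not entailed.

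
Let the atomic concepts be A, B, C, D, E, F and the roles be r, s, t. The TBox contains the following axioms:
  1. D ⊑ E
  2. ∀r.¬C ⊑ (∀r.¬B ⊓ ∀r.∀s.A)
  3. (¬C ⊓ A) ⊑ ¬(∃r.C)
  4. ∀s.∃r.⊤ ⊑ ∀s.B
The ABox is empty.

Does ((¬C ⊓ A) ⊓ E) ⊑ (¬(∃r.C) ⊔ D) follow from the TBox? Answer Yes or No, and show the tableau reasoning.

1. ((¬C ⊓ A) ⊓ E) ⊑ (¬(∃r.C) ⊔ D)  ⇔  (((¬C ⊓ A) ⊓ E) ⊓ (∃r.C ⊓ ¬D)) unsat w.r.t. T
   all branches close; clash {C, ¬C} at an ∃-successor
2. Hence ((¬C ⊓ A) ⊓ E) ⊑ (¬(∃r.C) ⊔ D): entailed.

Yes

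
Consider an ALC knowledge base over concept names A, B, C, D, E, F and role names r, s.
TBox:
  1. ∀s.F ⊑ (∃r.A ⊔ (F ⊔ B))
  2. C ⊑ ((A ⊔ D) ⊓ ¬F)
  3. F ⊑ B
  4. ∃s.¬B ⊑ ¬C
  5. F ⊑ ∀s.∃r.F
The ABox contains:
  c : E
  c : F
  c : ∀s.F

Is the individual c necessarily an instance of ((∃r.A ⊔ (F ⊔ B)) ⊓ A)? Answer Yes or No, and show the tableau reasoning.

No

1. c : ((∃r.A ⊔ (F ⊔ B)) ⊓ A)?  L(c) = {E, F, ∀s.F} ∪ {((∀r.¬A ⊓ (¬F ⊓ ¬B)) ⊔ ¬A)}
   apply at c: ∀s.F⊑(∃r.A ⊔ (F ⊔ B)); F⊑B; F⊑∀s.∃r.F
   open: L(c) ⊇ {B, E, F, ¬A, ¬C, …} (+ ∃-successors) — c ∉ ((∃r.A ⊔ (F ⊔ B)) ⊓ A) possible
2. Hence c : ((∃r.A ⊔ (F ⊔ B)) ⊓ A): not entailed.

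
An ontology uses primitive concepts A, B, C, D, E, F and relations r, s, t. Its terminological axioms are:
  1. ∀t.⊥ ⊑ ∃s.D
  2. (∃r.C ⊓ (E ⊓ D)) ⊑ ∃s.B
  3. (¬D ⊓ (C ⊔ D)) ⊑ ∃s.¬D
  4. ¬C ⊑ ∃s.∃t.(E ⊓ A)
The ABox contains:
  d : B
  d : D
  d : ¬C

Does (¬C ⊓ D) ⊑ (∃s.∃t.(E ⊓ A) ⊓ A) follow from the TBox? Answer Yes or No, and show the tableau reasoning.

No

1. (¬C ⊓ D) ⊑ (∃s.∃t.(E ⊓ A) ⊓ A)  ⇔  ((¬C ⊓ D) ⊓ (∀s.∀t.(¬E ⊔ ¬A) ⊔ ¬A)) unsat w.r.t. T
   apply at x₀: ¬C⊑∃s.∃t.(E ⊓ A)
   open: L(x₀) ⊇ {D, ¬A, ¬C, ∀r.¬C, ∃s.∃t.(E ⊓ A), …} (+ ∃-successors)
2. Hence (¬C ⊓ D) ⊑ (∃s.∃t.(E ⊓ A) ⊓ A): not entailed.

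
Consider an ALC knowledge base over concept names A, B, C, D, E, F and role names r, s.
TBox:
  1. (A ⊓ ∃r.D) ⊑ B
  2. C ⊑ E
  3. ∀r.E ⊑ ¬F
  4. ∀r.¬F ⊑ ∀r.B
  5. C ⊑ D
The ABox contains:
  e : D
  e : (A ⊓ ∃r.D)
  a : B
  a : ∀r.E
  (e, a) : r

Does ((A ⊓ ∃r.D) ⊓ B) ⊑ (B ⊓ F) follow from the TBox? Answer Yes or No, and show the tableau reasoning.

1. ((A ⊓ ∃r.D) ⊓ B) ⊑ (B ⊓ F)  ⇔  (((A ⊓ ∃r.D) ⊓ B) ⊓ (¬B ⊔ ¬F)) unsat w.r.t. T
   open: L(x₀) ⊇ {A, B, ¬C, ¬F, ∃r.D, …} (+ ∃-successors)
2. Hence ((A ⊓ ∃r.D) ⊓ B) ⊑ (B ⊓ F): not entailed.

No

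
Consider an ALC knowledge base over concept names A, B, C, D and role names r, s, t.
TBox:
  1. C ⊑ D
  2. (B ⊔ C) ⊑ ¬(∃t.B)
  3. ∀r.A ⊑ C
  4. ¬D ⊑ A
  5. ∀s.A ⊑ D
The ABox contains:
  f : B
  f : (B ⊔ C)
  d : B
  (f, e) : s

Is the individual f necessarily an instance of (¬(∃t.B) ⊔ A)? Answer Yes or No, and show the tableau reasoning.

1. f : (¬(∃t.B) ⊔ A)?  L(f) = {B, (B ⊔ C)} ∪ {(∃t.B ⊓ ¬A)}
   clash {A, ¬A} at f — f ∈ (¬(∃t.B) ⊔ A)
2. Hence f : (¬(∃t.B) ⊔ A): entailed.

Yes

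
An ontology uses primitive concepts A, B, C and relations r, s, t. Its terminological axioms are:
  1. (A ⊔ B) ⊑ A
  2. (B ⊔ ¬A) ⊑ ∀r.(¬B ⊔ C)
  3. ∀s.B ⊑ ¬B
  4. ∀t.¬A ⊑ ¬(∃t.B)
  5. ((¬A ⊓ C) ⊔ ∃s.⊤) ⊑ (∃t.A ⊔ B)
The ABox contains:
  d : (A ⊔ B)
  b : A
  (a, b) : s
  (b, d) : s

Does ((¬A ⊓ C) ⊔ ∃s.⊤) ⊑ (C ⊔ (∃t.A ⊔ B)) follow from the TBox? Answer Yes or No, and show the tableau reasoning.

1. ((¬A ⊓ C) ⊔ ∃s.⊤) ⊑ (C ⊔ (∃t.A ⊔ B))  ⇔  (((¬A ⊓ C) ⊔ ∃s.⊤) ⊓ (¬C ⊓ (∀t.¬A ⊓ ¬B))) unsat w.r.t. T
   all branches close; clash {B, ¬B} at x₀
2. Hence ((¬A ⊓ C) ⊔ ∃s.⊤) ⊑ (C ⊔ (∃t.A ⊔ B)): entailed.

Yes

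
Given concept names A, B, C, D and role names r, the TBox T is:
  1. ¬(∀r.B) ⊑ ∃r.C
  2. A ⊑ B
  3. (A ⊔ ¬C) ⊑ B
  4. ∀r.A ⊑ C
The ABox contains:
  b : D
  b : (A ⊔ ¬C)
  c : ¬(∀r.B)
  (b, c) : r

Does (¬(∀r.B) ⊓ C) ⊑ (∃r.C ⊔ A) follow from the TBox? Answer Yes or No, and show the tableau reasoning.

1. (¬(∀r.B) ⊓ C) ⊑ (∃r.C ⊔ A)  ⇔  ((∃r.¬B ⊓ C) ⊓ (∀r.¬C ⊓ ¬A)) unsat w.r.t. T
   all branches close; clash {C, ¬C} at an ∃-successor
2. Hence (¬(∀r.B) ⊓ C) ⊑ (∃r.C ⊔ A): entailed.

Yes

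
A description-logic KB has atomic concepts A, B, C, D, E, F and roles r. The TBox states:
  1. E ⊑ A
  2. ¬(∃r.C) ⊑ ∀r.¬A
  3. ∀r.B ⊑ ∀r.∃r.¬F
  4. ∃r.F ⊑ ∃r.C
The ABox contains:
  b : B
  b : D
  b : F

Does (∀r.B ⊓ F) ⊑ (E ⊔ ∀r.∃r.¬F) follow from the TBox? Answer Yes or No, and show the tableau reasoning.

Yes

1. (∀r.B ⊓ F) ⊑ (E ⊔ ∀r.∃r.¬F)  ⇔  ((∀r.B ⊓ F) ⊓ (¬E ⊓ ∃r.∀r.F)) unsat w.r.t. T
   all branches close; clash {F, ¬F} at an ∃-successor
2. Hence (∀r.B ⊓ F) ⊑ (E ⊔ ∀r.∃r.¬F): entailed.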